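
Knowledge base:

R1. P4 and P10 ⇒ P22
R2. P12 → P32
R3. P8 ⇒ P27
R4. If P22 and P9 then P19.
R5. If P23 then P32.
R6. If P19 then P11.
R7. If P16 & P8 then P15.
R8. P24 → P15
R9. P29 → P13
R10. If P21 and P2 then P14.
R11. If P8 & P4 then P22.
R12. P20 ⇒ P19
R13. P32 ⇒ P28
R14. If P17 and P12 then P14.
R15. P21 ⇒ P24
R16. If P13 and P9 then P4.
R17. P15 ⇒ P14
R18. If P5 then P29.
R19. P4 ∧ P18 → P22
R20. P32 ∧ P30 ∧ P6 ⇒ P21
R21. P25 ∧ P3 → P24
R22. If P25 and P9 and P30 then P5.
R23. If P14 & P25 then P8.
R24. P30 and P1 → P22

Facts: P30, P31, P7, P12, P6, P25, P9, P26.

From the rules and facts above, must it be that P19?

Yes

P32  (by R2: P12)
P21  (by R20: P32, P30, P6)
P5  (by R22: P25, P9, P30)
P24  (by R15: P21)
P29  (by R18: P5)
P15  (by R8: P24)
P13  (by R9: P29)
P4  (by R16: P13, P9)
P14  (by R17: P15)
P8  (by R23: P14, P25)
P22  (by R11: P8, P4)
P19  (by R4: P22, P9)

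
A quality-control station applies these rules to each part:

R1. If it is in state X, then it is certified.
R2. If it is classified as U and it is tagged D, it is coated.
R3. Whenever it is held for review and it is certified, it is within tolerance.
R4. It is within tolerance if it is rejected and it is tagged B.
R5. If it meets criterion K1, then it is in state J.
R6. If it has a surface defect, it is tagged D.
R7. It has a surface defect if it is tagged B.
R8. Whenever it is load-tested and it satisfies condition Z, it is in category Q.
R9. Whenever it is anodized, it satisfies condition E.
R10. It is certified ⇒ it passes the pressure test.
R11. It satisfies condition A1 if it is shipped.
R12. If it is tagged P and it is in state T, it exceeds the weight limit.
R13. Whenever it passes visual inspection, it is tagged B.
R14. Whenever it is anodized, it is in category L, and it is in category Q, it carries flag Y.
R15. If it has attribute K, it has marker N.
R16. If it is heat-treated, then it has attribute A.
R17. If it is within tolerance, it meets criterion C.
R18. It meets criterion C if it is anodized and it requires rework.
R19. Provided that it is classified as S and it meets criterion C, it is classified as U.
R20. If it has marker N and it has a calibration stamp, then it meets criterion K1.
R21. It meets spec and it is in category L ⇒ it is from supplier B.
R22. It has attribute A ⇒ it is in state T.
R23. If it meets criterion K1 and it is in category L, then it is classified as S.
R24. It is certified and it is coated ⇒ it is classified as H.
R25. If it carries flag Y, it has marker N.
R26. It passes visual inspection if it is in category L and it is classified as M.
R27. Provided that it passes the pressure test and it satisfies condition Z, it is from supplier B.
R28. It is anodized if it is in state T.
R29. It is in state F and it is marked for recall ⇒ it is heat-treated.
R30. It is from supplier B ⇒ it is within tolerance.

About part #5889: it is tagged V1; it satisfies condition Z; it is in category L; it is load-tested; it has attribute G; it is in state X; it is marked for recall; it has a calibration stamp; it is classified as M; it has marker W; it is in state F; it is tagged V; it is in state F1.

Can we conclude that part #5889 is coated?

Yes

By R1 (it is in state X): it is certified.
By R8 (it is load-tested, it satisfies condition Z): it is in category Q.
By R10 (it is certified): it passes the pressure test.
By R26 (it is in category L, it is classified as M): it passes visual inspection.
By R27 (it passes the pressure test, it satisfies condition Z): it is from supplier B.
By R29 (it is in state F, it is marked for recall): it is heat-treated.
By R30 (it is from supplier B): it is within tolerance.
By R13 (it passes visual inspection): it is tagged B.
By R16 (it is heat-treated): it has attribute A.
By R17 (it is within tolerance): it meets criterion C.
By R22 (it has attribute A): it is in state T.
By R28 (it is in state T): it is anodized.
By R7 (it is tagged B): it has a surface defect.
By R14 (it is anodized, it is in category L, it is in category Q): it carries flag Y.
By R25 (it carries flag Y): it has marker N.
By R6 (it has a surface defect): it is tagged D.
By R20 (it has marker N, it has a calibration stamp): it meets criterion K1.
By R23 (it meets criterion K1, it is in category L): it is classified as S.
By R19 (it is classified as S, it meets criterion C): it is classified as U.
By R2 (it is classified as U, it is tagged D): it is coated.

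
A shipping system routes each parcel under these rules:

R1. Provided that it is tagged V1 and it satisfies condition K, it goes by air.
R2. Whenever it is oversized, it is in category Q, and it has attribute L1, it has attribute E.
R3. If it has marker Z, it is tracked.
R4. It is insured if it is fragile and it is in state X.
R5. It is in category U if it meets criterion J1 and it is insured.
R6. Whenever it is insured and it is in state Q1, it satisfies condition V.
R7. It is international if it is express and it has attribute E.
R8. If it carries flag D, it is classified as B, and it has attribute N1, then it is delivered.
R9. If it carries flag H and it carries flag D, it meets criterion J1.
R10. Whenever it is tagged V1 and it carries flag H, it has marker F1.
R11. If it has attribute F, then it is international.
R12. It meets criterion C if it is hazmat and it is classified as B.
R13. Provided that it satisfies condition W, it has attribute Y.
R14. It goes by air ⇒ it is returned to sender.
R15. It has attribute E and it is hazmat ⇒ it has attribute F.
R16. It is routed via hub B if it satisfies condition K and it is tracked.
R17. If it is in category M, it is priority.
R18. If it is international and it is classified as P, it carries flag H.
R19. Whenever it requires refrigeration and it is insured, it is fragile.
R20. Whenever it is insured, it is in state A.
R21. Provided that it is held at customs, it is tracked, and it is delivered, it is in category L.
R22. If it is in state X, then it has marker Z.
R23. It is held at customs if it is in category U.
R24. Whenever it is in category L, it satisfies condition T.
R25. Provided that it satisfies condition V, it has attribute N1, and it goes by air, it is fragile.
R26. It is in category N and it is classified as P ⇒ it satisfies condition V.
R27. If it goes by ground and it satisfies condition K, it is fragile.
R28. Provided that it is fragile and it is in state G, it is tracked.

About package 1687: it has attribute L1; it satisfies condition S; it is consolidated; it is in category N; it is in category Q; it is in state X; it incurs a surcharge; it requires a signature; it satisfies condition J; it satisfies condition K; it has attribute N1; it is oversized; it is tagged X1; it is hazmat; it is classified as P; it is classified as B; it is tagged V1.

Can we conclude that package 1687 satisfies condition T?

Forward chaining from the given facts derives: goes by air, has attribute E, meets criterion C, is returned to sender, has attribute F, has marker Z, satisfies condition V, is tracked, is international, is routed via hub B, carries flag H, is fragile, is insured, has marker F1, is in state A.
The only rule concluding "it satisfies condition T" is R24, which needs "it is in category L"; that is never established.

No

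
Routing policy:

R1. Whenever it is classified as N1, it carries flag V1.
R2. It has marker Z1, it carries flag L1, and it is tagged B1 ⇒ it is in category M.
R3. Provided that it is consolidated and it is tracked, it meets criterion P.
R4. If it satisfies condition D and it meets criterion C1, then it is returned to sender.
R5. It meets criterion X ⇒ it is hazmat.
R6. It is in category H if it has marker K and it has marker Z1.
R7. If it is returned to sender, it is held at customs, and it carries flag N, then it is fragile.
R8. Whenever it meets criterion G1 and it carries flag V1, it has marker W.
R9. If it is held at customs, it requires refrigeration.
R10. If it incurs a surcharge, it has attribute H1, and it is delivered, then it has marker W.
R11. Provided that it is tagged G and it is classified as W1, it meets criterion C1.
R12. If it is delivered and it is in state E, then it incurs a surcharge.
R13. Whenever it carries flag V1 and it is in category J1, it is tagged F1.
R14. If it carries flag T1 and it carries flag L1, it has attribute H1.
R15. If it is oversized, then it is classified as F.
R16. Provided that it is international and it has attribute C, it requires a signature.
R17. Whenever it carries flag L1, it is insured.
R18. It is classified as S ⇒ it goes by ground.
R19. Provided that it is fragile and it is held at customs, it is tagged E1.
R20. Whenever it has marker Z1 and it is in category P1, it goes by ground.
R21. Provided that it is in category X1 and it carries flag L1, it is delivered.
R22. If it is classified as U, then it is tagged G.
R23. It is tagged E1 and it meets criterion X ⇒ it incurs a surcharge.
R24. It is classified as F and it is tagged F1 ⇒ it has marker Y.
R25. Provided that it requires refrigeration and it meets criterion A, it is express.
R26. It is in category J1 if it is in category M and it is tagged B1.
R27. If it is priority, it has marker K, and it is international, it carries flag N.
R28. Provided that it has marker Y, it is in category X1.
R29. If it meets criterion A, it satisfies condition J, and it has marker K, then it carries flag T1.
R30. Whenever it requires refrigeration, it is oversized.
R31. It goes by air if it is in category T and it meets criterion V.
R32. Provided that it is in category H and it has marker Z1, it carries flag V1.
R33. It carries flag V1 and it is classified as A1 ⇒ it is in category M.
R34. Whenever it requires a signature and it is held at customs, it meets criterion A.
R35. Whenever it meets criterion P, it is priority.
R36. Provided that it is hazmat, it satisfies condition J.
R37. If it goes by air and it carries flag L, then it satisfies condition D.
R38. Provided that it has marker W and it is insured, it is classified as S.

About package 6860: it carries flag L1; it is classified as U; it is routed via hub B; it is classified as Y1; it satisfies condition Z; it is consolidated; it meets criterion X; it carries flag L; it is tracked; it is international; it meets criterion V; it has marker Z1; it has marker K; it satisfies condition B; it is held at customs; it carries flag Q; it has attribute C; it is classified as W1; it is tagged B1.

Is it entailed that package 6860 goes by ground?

Forward chaining from the given facts derives: is in category M, meets criterion P, is hazmat, is in category H, requires refrigeration, requires a signature, is insured, is tagged G, is in category J1, is oversized, carries flag V1, meets criterion A, is priority, satisfies condition J, meets criterion C1, is tagged F1, is classified as F, has marker Y, is express, carries flag N, is in category X1, carries flag T1, has attribute H1, is delivered.
Rules concluding "it goes by ground": R18 needs "it is classified as S"; R20 needs "it is in category P1" — none of these are established.

No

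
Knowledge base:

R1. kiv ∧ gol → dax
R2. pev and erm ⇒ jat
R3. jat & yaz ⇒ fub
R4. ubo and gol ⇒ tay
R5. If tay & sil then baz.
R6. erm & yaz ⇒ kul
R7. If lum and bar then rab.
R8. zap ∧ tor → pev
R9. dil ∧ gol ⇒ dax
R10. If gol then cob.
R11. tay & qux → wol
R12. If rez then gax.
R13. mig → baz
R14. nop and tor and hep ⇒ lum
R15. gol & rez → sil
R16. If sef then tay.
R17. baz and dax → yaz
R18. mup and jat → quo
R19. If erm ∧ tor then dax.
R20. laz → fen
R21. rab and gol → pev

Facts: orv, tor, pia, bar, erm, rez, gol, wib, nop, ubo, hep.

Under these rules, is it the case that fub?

tay  (by R4: ubo, gol)
lum  (by R14: nop, tor, hep)
sil  (by R15: gol, rez)
dax  (by R19: erm, tor)
baz  (by R5: tay, sil)
rab  (by R7: lum, bar)
yaz  (by R17: baz, dax)
pev  (by R21: rab, gol)
jat  (by R2: pev, erm)
fub  (by R3: jat, yaz)

Yes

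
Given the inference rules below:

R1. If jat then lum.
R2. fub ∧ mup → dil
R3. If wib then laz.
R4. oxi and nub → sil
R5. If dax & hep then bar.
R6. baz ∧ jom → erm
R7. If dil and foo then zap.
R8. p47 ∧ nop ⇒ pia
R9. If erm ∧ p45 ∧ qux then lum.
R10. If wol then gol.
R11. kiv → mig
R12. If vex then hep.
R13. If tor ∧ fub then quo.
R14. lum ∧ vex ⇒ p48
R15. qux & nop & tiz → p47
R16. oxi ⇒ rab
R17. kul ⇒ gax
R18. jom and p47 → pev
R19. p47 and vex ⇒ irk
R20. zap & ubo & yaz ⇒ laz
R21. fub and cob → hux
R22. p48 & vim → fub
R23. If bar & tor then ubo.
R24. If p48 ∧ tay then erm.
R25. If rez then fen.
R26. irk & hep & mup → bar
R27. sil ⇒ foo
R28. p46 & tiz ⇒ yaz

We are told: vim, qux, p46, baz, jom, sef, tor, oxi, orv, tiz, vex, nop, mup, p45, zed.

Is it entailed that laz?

No

Forward chaining from the given facts derives: erm, lum, hep, p48, p47, rab, pev, irk, fub, bar, yaz, dil, pia, quo, ubo.
Rules concluding laz: R3 needs wib; R20 needs zap — none of these are established.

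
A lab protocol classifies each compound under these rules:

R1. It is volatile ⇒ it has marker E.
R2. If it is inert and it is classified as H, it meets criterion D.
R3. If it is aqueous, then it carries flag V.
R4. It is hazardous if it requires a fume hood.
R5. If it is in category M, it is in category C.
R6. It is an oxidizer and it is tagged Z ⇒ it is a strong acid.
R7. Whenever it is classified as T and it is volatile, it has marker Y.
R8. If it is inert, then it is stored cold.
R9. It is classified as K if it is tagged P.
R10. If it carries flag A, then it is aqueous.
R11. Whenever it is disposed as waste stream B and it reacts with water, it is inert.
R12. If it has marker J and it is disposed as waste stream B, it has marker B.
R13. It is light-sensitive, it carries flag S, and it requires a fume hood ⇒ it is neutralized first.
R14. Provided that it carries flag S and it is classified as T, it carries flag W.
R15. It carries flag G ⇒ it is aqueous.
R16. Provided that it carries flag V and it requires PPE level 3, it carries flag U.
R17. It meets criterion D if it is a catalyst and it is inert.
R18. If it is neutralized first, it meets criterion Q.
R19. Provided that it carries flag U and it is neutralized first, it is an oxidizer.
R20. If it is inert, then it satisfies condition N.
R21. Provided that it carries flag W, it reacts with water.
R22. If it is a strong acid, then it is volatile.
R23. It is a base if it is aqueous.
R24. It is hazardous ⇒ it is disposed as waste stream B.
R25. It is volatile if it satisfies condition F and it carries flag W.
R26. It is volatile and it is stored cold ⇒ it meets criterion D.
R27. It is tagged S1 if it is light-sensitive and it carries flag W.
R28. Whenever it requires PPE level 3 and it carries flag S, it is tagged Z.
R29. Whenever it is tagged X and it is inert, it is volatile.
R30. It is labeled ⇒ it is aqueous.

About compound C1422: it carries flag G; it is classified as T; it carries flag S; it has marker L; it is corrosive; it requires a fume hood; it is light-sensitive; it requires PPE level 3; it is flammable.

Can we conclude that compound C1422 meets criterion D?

By R4 (it requires a fume hood): it is hazardous.
By R13 (it is light-sensitive, it carries flag S, it requires a fume hood): it is neutralized first.
By R14 (it carries flag S, it is classified as T): it carries flag W.
By R15 (it carries flag G): it is aqueous.
By R21 (it carries flag W): it reacts with water.
By R24 (it is hazardous): it is disposed as waste stream B.
By R28 (it requires PPE level 3, it carries flag S): it is tagged Z.
By R3 (it is aqueous): it carries flag V.
By R11 (it is disposed as waste stream B, it reacts with water): it is inert.
By R16 (it carries flag V, it requires PPE level 3): it carries flag U.
By R19 (it carries flag U, it is neutralized first): it is an oxidizer.
By R6 (it is an oxidizer, it is tagged Z): it is a strong acid.
By R8 (it is inert): it is stored cold.
By R22 (it is a strong acid): it is volatile.
By R26 (it is volatile, it is stored cold): it meets criterion D.

Yes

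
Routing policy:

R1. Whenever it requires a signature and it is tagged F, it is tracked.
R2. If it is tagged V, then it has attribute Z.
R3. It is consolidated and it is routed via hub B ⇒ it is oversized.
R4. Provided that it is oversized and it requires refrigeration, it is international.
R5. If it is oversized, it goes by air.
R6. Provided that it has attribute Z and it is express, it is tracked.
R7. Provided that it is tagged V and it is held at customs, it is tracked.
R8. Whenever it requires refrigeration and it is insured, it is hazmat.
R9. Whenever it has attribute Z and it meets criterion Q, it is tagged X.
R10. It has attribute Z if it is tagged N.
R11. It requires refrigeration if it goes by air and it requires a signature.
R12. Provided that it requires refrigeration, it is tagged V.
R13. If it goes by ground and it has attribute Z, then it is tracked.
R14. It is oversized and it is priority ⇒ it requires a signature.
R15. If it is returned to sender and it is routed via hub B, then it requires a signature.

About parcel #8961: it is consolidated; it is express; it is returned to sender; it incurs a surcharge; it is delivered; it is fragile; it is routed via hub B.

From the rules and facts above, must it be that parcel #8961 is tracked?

Yes

By R3 (it is consolidated, it is routed via hub B): it is oversized.
By R5 (it is oversized): it goes by air.
By R15 (it is returned to sender, it is routed via hub B): it requires a signature.
By R11 (it goes by air, it requires a signature): it requires refrigeration.
By R12 (it requires refrigeration): it is tagged V.
By R2 (it is tagged V): it has attribute Z.
By R6 (it has attribute Z, it is express): it is tracked.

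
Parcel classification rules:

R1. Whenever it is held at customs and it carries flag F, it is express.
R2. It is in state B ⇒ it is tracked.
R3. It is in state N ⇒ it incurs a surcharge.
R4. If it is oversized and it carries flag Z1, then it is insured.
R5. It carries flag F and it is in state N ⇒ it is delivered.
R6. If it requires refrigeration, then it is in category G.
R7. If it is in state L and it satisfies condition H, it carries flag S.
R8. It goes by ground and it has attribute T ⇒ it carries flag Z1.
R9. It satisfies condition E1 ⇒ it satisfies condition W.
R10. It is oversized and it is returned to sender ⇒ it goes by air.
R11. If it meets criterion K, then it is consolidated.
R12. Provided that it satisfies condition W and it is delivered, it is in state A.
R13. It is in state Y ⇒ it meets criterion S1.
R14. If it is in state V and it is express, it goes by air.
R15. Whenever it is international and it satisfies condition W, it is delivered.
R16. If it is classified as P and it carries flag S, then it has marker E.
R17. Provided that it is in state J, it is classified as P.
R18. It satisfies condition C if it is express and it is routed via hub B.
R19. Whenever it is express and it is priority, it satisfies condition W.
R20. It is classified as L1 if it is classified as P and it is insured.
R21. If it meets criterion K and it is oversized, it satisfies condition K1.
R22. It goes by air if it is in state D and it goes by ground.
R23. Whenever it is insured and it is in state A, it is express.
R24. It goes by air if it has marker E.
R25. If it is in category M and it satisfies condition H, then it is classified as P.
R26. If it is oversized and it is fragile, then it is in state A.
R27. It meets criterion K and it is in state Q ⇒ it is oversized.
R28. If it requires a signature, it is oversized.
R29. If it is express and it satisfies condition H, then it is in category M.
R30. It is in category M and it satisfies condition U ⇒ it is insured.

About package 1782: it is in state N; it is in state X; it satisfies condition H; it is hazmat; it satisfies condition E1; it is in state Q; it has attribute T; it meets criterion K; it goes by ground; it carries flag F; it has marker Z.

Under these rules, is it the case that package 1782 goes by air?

Forward chaining from the given facts derives: incurs a surcharge, is delivered, carries flag Z1, satisfies condition W, is consolidated, is in state A, is oversized, is insured, satisfies condition K1, is express, is in category M, is classified as P, is classified as L1.
Rules concluding "it goes by air": R10 needs "it is returned to sender"; R14 needs "it is in state V"; R22 needs "it is in state D"; R24 needs "it has marker E" — none of these are established.

No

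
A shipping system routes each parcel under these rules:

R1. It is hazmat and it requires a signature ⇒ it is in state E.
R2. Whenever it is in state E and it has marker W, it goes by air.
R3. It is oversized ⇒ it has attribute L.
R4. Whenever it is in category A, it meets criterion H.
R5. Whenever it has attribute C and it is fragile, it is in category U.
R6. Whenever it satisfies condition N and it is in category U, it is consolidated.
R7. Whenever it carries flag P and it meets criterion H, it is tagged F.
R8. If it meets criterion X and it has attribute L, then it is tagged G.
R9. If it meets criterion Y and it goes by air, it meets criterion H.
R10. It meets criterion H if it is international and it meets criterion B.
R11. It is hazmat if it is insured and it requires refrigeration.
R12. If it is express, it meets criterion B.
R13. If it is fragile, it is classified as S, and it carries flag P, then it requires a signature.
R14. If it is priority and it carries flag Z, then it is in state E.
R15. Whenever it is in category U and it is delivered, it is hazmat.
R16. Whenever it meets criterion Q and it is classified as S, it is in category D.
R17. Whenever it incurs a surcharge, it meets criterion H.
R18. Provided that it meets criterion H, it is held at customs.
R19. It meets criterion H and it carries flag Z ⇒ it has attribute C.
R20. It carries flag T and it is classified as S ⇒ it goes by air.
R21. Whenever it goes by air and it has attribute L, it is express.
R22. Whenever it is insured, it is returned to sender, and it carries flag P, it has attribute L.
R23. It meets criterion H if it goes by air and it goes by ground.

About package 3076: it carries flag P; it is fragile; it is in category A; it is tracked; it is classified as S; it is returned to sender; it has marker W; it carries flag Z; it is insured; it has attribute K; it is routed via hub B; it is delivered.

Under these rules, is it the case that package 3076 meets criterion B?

By R4 (it is in category A): it meets criterion H.
By R13 (it is fragile, it is classified as S, it carries flag P): it requires a signature.
By R19 (it meets criterion H, it carries flag Z): it has attribute C.
By R22 (it is insured, it is returned to sender, it carries flag P): it has attribute L.
By R5 (it has attribute C, it is fragile): it is in category U.
By R15 (it is in category U, it is delivered): it is hazmat.
By R1 (it is hazmat, it requires a signature): it is in state E.
By R2 (it is in state E, it has marker W): it goes by air.
By R21 (it goes by air, it has attribute L): it is express.
By R12 (it is express): it meets criterion B.

Yes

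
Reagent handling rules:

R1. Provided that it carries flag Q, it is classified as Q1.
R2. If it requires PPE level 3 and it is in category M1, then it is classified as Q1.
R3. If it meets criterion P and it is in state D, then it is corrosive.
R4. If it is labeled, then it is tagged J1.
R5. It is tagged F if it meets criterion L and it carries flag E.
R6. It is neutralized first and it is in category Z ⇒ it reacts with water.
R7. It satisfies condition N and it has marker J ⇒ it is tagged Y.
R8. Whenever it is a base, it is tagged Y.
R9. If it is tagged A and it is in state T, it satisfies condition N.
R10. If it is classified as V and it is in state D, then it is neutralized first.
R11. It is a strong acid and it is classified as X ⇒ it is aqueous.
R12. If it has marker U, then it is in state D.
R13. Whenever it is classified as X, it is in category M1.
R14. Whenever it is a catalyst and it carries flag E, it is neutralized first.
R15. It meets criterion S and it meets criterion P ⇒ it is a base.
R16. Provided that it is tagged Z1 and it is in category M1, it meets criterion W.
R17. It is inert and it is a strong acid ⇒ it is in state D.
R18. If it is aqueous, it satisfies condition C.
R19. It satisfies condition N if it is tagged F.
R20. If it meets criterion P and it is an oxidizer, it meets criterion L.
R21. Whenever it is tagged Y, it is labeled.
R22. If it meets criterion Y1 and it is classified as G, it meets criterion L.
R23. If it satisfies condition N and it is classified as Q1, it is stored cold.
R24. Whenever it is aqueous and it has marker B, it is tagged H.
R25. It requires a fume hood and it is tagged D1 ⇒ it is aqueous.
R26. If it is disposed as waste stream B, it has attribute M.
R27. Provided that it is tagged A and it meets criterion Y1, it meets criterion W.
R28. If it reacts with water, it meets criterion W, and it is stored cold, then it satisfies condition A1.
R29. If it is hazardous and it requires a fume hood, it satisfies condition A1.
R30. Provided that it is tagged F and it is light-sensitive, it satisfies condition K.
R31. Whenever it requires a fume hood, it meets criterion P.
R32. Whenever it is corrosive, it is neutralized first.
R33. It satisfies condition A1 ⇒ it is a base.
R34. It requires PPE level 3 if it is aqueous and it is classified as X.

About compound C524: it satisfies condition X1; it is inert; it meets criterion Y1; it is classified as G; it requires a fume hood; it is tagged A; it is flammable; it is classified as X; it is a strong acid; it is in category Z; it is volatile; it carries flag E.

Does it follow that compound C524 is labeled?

By R11 (it is a strong acid, it is classified as X): it is aqueous.
By R13 (it is classified as X): it is in category M1.
By R17 (it is inert, it is a strong acid): it is in state D.
By R22 (it meets criterion Y1, it is classified as G): it meets criterion L.
By R27 (it is tagged A, it meets criterion Y1): it meets criterion W.
By R31 (it requires a fume hood): it meets criterion P.
By R34 (it is aqueous, it is classified as X): it requires PPE level 3.
By R2 (it requires PPE level 3, it is in category M1): it is classified as Q1.
By R3 (it meets criterion P, it is in state D): it is corrosive.
By R5 (it meets criterion L, it carries flag E): it is tagged F.
By R19 (it is tagged F): it satisfies condition N.
By R23 (it satisfies condition N, it is classified as Q1): it is stored cold.
By R32 (it is corrosive): it is neutralized first.
By R6 (it is neutralized first, it is in category Z): it reacts with water.
By R28 (it reacts with water, it meets criterion W, it is stored cold): it satisfies condition A1.
By R33 (it satisfies condition A1): it is a base.
By R8 (it is a base): it is tagged Y.
By R21 (it is tagged Y): it is labeled.

Yes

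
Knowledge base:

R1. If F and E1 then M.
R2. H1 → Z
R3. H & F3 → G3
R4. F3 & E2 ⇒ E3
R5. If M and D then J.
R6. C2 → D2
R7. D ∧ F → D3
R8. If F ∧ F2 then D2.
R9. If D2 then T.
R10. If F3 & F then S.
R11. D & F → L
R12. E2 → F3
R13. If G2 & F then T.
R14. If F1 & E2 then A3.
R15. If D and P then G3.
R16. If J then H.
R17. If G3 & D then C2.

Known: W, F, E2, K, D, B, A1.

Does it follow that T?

Forward chaining from the given facts derives: D3, L, F3, E3, S.
Rules concluding T: R9 needs D2; R13 needs G2 — none of these are established.

No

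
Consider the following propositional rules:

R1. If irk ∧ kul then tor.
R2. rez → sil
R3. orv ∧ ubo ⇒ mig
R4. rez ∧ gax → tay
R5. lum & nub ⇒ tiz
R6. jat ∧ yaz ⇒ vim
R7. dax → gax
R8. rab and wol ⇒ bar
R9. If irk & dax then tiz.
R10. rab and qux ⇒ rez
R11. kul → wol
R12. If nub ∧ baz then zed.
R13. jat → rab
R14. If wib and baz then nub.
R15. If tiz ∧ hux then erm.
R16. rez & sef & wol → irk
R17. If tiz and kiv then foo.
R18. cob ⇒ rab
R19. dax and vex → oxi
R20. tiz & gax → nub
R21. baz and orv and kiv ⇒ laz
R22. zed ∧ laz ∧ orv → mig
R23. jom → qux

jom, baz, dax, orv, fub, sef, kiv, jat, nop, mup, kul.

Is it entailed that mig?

gax  (by R7: dax)
wol  (by R11: kul)
rab  (by R13: jat)
laz  (by R21: baz, orv, kiv)
qux  (by R23: jom)
rez  (by R10: rab, qux)
irk  (by R16: rez, sef, wol)
tiz  (by R9: irk, dax)
nub  (by R20: tiz, gax)
zed  (by R12: nub, baz)
mig  (by R22: zed, laz, orv)

Yes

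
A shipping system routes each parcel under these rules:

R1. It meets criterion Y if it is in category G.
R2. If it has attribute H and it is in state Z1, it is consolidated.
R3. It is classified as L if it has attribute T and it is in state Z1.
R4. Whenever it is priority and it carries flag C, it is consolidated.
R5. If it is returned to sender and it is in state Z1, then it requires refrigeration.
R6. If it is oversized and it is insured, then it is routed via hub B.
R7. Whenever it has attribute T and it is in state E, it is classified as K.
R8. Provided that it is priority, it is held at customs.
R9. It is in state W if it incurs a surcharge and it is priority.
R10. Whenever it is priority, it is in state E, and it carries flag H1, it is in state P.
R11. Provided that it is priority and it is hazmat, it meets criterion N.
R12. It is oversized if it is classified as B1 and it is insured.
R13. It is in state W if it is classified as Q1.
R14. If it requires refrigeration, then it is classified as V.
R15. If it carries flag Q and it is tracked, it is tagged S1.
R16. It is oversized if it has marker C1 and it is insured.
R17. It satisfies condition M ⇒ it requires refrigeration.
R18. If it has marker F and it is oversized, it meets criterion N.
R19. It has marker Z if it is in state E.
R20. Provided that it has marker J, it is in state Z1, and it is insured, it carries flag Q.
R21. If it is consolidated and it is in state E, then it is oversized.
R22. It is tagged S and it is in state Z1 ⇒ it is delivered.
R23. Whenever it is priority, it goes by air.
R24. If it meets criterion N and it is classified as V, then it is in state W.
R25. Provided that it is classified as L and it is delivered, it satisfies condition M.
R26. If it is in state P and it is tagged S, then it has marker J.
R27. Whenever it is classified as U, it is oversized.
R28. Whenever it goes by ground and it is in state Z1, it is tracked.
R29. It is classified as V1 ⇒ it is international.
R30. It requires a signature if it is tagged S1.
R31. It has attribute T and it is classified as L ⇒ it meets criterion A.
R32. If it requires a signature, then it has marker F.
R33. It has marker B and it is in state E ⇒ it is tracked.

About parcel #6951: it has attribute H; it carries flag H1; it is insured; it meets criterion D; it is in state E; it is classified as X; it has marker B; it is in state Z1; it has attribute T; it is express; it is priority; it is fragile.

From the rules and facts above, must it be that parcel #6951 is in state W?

Forward chaining from the given facts derives: is consolidated, is classified as L, is classified as K, is held at customs, is in state P, has marker Z, is oversized, goes by air, meets criterion A, is tracked, is routed via hub B.
Rules concluding "it is in state W": R9 needs "it incurs a surcharge"; R13 needs "it is classified as Q1"; R24 needs "it meets criterion N" — none of these are established.

No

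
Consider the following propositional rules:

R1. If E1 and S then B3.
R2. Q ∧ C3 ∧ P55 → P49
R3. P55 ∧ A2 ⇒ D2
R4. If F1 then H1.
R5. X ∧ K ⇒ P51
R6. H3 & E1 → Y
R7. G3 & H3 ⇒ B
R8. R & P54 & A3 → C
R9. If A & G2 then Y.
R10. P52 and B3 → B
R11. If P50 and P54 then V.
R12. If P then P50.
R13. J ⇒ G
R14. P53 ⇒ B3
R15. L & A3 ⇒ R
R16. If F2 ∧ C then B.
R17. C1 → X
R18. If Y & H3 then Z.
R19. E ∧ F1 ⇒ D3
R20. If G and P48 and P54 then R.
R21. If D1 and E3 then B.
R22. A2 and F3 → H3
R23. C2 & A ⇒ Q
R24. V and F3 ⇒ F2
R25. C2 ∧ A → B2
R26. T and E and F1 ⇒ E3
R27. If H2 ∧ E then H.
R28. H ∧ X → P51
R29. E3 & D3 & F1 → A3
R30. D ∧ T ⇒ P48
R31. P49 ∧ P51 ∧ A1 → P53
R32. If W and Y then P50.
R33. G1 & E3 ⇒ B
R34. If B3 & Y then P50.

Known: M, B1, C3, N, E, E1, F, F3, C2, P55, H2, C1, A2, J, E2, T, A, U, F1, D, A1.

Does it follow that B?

Forward chaining from the given facts derives: D2, H1, G, X, D3, H3, Q, B2, E3, H, P51, A3, P48, P49, Y, Z, P53, B3, P50.
Rules concluding B: R7 needs G3; R10 needs P52; R16 needs F2; R21 needs D1; R33 needs G1 — none of these are established.

No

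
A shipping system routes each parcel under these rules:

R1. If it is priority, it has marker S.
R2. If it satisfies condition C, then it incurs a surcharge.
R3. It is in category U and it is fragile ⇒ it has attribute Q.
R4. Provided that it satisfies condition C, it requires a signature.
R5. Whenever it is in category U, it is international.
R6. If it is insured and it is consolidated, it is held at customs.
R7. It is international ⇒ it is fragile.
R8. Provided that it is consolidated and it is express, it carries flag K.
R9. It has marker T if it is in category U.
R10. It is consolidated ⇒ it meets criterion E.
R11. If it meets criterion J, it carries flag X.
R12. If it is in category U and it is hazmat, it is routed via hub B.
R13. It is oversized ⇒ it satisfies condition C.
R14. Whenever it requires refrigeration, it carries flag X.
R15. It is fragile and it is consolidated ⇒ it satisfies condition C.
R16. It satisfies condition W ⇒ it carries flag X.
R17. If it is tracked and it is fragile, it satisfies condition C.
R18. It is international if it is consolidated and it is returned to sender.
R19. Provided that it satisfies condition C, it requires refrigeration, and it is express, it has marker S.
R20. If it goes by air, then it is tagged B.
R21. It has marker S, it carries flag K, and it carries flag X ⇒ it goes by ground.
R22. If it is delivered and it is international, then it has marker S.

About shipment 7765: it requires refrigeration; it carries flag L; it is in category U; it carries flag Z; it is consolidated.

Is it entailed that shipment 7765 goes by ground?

No

Forward chaining from the given facts derives: is international, is fragile, has marker T, meets criterion E, carries flag X, satisfies condition C, incurs a surcharge, has attribute Q, requires a signature.
The only rule concluding "it goes by ground" is R21, which needs "it has marker S"; that is never established.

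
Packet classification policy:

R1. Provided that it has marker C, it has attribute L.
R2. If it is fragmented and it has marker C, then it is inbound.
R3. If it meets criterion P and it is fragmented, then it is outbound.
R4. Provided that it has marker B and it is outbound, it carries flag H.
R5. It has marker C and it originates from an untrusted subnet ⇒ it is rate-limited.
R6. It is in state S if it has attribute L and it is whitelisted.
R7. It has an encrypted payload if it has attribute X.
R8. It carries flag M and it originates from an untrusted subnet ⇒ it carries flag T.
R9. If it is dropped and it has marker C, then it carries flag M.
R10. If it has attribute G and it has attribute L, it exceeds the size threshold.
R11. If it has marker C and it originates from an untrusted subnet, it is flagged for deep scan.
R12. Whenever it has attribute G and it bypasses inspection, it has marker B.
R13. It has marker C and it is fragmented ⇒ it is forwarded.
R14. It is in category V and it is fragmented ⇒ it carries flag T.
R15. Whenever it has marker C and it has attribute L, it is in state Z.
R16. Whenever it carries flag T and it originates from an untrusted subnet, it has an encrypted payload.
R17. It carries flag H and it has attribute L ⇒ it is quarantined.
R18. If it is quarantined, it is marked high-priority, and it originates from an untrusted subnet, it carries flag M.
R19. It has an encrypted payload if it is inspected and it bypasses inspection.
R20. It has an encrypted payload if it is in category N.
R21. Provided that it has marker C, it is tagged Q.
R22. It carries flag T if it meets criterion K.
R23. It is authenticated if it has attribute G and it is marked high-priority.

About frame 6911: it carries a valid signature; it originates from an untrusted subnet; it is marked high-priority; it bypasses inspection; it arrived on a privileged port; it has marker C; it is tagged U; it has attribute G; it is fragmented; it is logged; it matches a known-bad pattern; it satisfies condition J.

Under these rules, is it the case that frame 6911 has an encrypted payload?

Forward chaining from the given facts derives: has attribute L, is inbound, is rate-limited, exceeds the size threshold, is flagged for deep scan, has marker B, is forwarded, is in state Z, is tagged Q, is authenticated.
Rules concluding "it has an encrypted payload": R7 needs "it has attribute X"; R16 needs "it carries flag T"; R19 needs "it is inspected"; R20 needs "it is in category N" — none of these are established.

No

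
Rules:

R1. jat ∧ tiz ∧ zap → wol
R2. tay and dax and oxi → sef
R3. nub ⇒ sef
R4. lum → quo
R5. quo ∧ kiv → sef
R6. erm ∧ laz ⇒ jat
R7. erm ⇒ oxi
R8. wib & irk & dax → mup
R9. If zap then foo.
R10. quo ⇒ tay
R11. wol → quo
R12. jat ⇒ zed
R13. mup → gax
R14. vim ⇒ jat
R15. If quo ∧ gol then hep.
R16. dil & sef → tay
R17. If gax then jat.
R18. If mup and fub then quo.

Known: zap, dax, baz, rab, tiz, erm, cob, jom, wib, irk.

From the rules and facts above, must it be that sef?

oxi  (by R7: erm)
mup  (by R8: wib, irk, dax)
gax  (by R13: mup)
jat  (by R17: gax)
wol  (by R1: jat, tiz, zap)
quo  (by R11: wol)
tay  (by R10: quo)
sef  (by R2: tay, dax, oxi)

Yes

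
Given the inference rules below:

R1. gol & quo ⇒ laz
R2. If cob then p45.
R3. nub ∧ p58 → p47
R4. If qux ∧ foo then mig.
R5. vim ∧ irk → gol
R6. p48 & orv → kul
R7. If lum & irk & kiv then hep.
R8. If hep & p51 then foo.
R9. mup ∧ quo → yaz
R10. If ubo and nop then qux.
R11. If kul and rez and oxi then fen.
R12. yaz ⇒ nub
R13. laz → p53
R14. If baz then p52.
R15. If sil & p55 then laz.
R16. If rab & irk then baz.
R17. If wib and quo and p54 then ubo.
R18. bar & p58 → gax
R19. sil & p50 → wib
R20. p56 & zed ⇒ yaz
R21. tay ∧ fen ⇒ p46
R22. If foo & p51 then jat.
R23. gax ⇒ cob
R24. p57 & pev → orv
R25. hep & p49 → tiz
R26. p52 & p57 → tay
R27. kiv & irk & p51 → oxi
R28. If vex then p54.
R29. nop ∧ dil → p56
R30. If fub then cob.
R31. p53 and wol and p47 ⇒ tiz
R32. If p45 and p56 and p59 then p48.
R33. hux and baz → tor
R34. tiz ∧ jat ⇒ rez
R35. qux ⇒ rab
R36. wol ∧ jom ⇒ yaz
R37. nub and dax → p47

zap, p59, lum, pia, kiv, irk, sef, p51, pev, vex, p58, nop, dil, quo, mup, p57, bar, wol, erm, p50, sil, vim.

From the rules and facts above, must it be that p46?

gol  (by R5: vim, irk)
hep  (by R7: lum, irk, kiv)
foo  (by R8: hep, p51)
yaz  (by R9: mup, quo)
nub  (by R12: yaz)
gax  (by R18: bar, p58)
wib  (by R19: sil, p50)
jat  (by R22: foo, p51)
cob  (by R23: gax)
orv  (by R24: p57, pev)
oxi  (by R27: kiv, irk, p51)
p54  (by R28: vex)
p56  (by R29: nop, dil)
laz  (by R1: gol, quo)
p45  (by R2: cob)
p47  (by R3: nub, p58)
p53  (by R13: laz)
ubo  (by R17: wib, quo, p54)
tiz  (by R31: p53, wol, p47)
p48  (by R32: p45, p56, p59)
rez  (by R34: tiz, jat)
kul  (by R6: p48, orv)
qux  (by R10: ubo, nop)
fen  (by R11: kul, rez, oxi)
rab  (by R35: qux)
baz  (by R16: rab, irk)
p52  (by R14: baz)
tay  (by R26: p52, p57)
p46  (by R21: tay, fen)

Yes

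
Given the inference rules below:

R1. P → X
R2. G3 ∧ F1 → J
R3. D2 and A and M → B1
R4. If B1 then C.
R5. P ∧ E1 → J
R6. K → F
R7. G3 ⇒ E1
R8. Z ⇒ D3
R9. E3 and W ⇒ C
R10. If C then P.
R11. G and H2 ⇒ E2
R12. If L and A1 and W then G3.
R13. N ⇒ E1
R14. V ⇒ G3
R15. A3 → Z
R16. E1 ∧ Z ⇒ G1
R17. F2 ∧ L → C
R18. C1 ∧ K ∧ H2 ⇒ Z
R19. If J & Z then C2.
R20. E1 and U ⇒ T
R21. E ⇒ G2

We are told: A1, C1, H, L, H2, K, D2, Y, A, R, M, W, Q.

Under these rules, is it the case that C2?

B1  (by R3: D2, A, M)
C  (by R4: B1)
P  (by R10: C)
G3  (by R12: L, A1, W)
Z  (by R18: C1, K, H2)
E1  (by R7: G3)
J  (by R5: P, E1)
C2  (by R19: J, Z)

Yes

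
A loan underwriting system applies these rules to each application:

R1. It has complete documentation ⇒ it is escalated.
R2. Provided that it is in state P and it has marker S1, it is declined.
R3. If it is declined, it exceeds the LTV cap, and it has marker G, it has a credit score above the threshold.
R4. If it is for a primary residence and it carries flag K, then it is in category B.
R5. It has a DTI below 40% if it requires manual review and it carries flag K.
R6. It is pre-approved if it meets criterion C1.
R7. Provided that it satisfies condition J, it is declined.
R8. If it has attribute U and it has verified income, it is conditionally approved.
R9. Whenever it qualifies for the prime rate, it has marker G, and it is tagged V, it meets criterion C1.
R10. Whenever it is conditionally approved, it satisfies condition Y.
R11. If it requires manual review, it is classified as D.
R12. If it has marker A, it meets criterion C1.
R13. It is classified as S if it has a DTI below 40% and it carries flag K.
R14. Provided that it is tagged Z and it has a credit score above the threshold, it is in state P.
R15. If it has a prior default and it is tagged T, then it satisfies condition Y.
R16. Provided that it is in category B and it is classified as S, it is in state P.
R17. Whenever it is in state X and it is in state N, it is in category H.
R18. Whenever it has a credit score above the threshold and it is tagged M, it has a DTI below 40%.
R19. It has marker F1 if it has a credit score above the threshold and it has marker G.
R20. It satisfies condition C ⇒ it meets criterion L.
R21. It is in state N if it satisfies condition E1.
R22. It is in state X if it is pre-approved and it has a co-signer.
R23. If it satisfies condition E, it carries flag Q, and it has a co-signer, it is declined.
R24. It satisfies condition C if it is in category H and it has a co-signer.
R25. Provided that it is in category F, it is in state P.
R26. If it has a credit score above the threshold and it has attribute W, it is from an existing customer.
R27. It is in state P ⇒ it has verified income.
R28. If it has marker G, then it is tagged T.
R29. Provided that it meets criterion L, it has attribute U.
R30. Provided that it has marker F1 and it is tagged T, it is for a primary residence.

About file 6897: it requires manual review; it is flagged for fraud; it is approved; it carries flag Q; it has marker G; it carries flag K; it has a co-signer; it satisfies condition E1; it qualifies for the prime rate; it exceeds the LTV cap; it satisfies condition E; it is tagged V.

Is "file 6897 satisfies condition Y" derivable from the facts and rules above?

Yes

By R5 (it requires manual review, it carries flag K): it has a DTI below 40%.
By R9 (it qualifies for the prime rate, it has marker G, it is tagged V): it meets criterion C1.
By R13 (it has a DTI below 40%, it carries flag K): it is classified as S.
By R21 (it satisfies condition E1): it is in state N.
By R23 (it satisfies condition E, it carries flag Q, it has a co-signer): it is declined.
By R28 (it has marker G): it is tagged T.
By R3 (it is declined, it exceeds the LTV cap, it has marker G): it has a credit score above the threshold.
By R6 (it meets criterion C1): it is pre-approved.
By R19 (it has a credit score above the threshold, it has marker G): it has marker F1.
By R22 (it is pre-approved, it has a co-signer): it is in state X.
By R30 (it has marker F1, it is tagged T): it is for a primary residence.
By R4 (it is for a primary residence, it carries flag K): it is in category B.
By R16 (it is in category B, it is classified as S): it is in state P.
By R17 (it is in state X, it is in state N): it is in category H.
By R24 (it is in category H, it has a co-signer): it satisfies condition C.
By R27 (it is in state P): it has verified income.
By R20 (it satisfies condition C): it meets criterion L.
By R29 (it meets criterion L): it has attribute U.
By R8 (it has attribute U, it has verified income): it is conditionally approved.
By R10 (it is conditionally approved): it satisfies condition Y.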